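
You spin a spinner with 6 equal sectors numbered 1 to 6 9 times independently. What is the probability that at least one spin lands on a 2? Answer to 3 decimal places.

P(no spin lands on a 2) = (5/6)^9 ≈ 0.194.
P(at least one) = 1 − 0.194 = 0.806.

0.806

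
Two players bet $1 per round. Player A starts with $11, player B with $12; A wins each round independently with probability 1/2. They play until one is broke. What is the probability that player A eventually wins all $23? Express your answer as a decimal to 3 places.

0.478

With a fair step, P(i) = ½P(i−1) + ½P(i+1) with P(0)=0, P(23)=1 has the linear solution P(i) = i/23.
P(11) = 11/23 ≈ 0.478.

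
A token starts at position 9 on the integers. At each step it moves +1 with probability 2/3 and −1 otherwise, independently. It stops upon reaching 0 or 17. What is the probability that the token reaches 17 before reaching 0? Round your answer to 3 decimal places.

Let r = q/p = (1/3)/(2/3) = 1/2. The recurrence P(i) = p·P(i+1) + q·P(i−1) with P(0)=0, P(17)=1 gives P(i) = (1 − r^i)/(1 − r^17).
P(9) = (1 − (1/2)^9) / (1 − (1/2)^17) = 130816/131071 ≈ 0.998.

0.998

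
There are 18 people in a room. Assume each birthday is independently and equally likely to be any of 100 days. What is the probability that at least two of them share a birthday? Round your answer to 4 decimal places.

0.8037

It's easier to compute the probability that all 18 are distinct.
P(all distinct) = 100/100 · 99/100 · ··· · 83/100 ≈ 0.1963.
So the probability of at least one match is 1 − 0.1963 = 0.8037.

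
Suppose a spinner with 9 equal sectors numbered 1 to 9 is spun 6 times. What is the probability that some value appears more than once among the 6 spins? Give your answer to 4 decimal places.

0.8862

P(all 6 different) = 9/9 · 8/9 · ··· · 4/9 ≈ 0.1138.
P(at least two equal) = 1 − 0.1138 = 0.8862.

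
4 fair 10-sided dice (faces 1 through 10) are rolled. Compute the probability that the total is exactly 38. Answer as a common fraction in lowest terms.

There are 10^4 = 10000 equally likely outcomes.
The number of ordered 4-tuples from {1,…,10} summing to 38 is 10.
P(sum = 38) = 10/10000 = 1/1000.

1/1000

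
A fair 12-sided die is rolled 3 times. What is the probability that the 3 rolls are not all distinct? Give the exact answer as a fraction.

17/72

P(all 3 different) = 12/12 · 11/12 · ··· · 10/12 = 55/72.
P(at least two equal) = 1 − 55/72 = 17/72.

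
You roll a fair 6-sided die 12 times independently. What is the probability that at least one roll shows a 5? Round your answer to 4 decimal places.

0.8878

P(no roll shows a 5) = (5/6)^12 ≈ 0.1122.
P(at least one) = 1 − 0.1122 = 0.8878.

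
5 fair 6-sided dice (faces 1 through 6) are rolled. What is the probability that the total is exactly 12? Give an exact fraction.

There are 6^5 = 7776 equally likely outcomes.
The number of ordered 5-tuples from {1,…,6} summing to 12 is 305.
P(sum = 12) = 305/7776.

305/7776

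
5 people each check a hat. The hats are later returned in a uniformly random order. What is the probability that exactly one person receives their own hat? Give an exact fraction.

Choose which one is fixed: C(5,1) = 5 ways.
The remaining 4 must have no fixed point: D(4) = 9.
P = 5·9/120 = 3/8.

3/8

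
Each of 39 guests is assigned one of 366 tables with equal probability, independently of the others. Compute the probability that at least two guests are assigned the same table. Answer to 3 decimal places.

0.877

It's easier to compute the probability that all 39 are distinct.
P(all distinct) = 366/366 · 365/366 · ··· · 328/366 ≈ 0.123.
So the probability of at least one match is 1 − 0.123 = 0.877.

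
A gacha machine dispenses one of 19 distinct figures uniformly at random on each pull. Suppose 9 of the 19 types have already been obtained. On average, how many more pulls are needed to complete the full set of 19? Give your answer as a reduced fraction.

Starting from 9 distinct types, each trial gives a new one with probability (19−i)/19 when i types are held, so the wait for the next new type is 19/(19−i).
E = 19/10 + 19/9 + 19/8 + 19/7 + 19/6 + 19/5 + 19/4 + 19/3 + 19/2 + 19/1 = 140239/2520.

140239/2520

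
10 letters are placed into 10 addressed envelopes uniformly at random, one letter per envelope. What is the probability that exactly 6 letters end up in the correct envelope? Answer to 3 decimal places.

Choose which 6 of the 10 are fixed: C(10,6) = 210 ways.
The remaining 4 must have no fixed point: D(4) = 9.
P = 210·9/3628800 = 1/1920 ≈ 0.001.

0.001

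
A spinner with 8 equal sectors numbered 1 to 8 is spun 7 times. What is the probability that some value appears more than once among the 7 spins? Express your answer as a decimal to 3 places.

0.981

P(all 7 different) = 8/8 · 7/8 · ··· · 2/8 ≈ 0.019.
P(at least two equal) = 1 − 0.019 = 0.981.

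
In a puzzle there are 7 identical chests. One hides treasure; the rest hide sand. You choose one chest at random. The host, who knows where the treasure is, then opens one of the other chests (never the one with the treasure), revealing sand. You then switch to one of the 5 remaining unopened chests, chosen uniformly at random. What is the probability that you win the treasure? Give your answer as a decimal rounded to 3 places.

0.171

Your original chest holds the treasure with probability 1/7, so the other 6 collectively hold it with probability 6/7.
The host can always find an empty chest to open, so this doesn't change that 6/7; it is now spread over the 5 remaining unopened chests.
P(win by switching) = (6/7) · (1/5) = 6/35 ≈ 0.171.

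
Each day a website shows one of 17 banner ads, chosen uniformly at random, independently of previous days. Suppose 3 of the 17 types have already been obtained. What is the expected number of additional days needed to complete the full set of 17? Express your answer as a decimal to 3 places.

Starting from 3 distinct types, each trial gives a new one with probability (17−i)/17 when i types are held, so the wait for the next new type is 17/(17−i).
E = 17/14 + 17/13 + 17/12 + 17/11 + 17/10 + 17/9 + 17/8 + 17/7 + 17/6 + 17/5 + 17/4 + 17/3 + 17/2 + 17/1 = 19919461/360360 ≈ 55.277.

55.277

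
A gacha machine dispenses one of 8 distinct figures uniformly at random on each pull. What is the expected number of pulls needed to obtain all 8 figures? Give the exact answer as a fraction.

761/35

After i distinct types are collected, each trial gives a new one with probability (8−i)/8, so the expected wait for the next new type is 8/(8−i).
E = 8/8 + 8/7 + 8/6 + 8/5 + 8/4 + 8/3 + 8/2 + 8/1 = 761/35.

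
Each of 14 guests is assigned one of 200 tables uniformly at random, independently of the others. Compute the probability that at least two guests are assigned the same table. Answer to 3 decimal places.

It's easier to compute the probability that all 14 are distinct.
P(all distinct) = 200/200 · 199/200 · ··· · 187/200 ≈ 0.628.
So the probability of at least one match is 1 − 0.628 = 0.372.

0.372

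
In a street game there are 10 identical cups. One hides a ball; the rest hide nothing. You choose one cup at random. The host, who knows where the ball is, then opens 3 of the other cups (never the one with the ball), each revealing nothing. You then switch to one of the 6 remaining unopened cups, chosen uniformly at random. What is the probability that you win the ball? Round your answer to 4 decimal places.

0.1500

Your original cup holds the ball with probability 1/10, so the other 9 collectively hold it with probability 9/10.
The host can always find 3 empty cups to open, so the reveals don't change that 9/10; it is now spread over the 6 remaining unopened cups.
P(win by switching) = (9/10) · (1/6) = 3/20 ≈ 0.1500.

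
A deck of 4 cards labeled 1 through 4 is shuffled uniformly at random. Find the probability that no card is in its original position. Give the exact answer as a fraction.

3/8

This is the derangement probability: permutations of 4 with no fixed point.
D(4) = 4! · (1 − 1/1! + 1/2! − ··· + (−1)^4/4!) = 9.
P = 9/24 = 3/8.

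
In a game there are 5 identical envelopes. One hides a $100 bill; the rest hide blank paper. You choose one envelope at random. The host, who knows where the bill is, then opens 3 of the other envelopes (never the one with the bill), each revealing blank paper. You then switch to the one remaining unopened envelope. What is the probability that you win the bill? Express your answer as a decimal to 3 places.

0.800

Your original envelope holds the bill with probability 1/5, so the other 4 collectively hold it with probability 4/5.
The host can always find 3 empty envelopes to open, so the reveals don't change that 4/5; it is now spread over the 1 remaining unopened envelope.
P(win by switching) = (4/5) · (1/1) = 4/5 ≈ 0.800.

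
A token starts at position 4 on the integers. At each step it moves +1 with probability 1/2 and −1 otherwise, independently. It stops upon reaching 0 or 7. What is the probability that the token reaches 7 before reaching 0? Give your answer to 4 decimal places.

With a fair step, P(i) = ½P(i−1) + ½P(i+1) with P(0)=0, P(7)=1 has the linear solution P(i) = i/7.
P(4) = 4/7 ≈ 0.5714.

0.5714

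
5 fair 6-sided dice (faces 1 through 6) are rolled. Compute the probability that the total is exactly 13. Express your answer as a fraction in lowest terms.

There are 6^5 = 7776 equally likely outcomes.
The number of ordered 5-tuples from {1,…,6} summing to 13 is 420.
P(sum = 13) = 420/7776 = 35/648.

35/648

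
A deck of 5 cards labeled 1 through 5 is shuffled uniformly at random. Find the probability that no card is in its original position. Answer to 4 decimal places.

0.3667

This is the derangement probability: permutations of 5 with no fixed point.
D(5) = 5! · (1 − 1/1! + 1/2! − ··· + (−1)^5/5!) = 44.
P = 44/120 = 11/30 ≈ 0.3667.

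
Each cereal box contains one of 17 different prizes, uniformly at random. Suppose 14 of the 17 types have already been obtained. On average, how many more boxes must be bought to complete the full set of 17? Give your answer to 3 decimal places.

31.167

Starting from 14 distinct types, each trial gives a new one with probability (17−i)/17 when i types are held, so the wait for the next new type is 17/(17−i).
E = 17/3 + 17/2 + 17/1 = 187/6 ≈ 31.167.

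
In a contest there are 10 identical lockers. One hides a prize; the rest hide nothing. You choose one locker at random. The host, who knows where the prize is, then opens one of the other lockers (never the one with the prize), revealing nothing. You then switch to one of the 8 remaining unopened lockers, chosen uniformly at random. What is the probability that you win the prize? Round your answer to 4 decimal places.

Your original locker holds the prize with probability 1/10, so the other 9 collectively hold it with probability 9/10.
The host can always find an empty locker to open, so this doesn't change that 9/10; it is now spread over the 8 remaining unopened lockers.
P(win by switching) = (9/10) · (1/8) = 9/80 ≈ 0.1125.

0.1125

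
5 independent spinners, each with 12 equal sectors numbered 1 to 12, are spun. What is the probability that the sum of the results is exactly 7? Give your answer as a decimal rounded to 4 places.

0.0001

There are 12^5 = 248832 equally likely outcomes.
The number of ordered 5-tuples from {1,…,12} summing to 7 is 15.
P(sum = 7) = 15/248832 = 5/82944 ≈ 0.0001.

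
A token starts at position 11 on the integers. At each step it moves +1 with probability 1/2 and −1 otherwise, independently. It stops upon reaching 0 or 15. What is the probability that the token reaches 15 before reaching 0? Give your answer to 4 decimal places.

0.7333

With a fair step, P(i) = ½P(i−1) + ½P(i+1) with P(0)=0, P(15)=1 has the linear solution P(i) = i/15.
P(11) = 11/15 ≈ 0.7333.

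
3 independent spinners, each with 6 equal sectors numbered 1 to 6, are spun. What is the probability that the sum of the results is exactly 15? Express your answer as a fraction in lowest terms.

There are 6^3 = 216 equally likely outcomes.
The number of ordered 3-tuples from {1,…,6} summing to 15 is 10.
P(sum = 15) = 10/216 = 5/108.

5/108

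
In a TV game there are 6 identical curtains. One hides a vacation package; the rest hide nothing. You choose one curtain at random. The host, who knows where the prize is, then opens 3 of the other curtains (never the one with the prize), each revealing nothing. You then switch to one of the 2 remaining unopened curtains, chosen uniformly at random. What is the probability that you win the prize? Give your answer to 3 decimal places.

Your original curtain holds the prize with probability 1/6, so the other 5 collectively hold it with probability 5/6.
The host can always find 3 empty curtains to open, so the reveals don't change that 5/6; it is now spread over the 2 remaining unopened curtains.
P(win by switching) = (5/6) · (1/2) = 5/12 ≈ 0.417.

0.417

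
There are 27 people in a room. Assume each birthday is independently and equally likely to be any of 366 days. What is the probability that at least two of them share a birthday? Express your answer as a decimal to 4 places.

It's easier to compute the probability that all 27 are distinct.
P(all distinct) = 366/366 · 365/366 · ··· · 340/366 ≈ 0.3742.
So the probability of at least one match is 1 − 0.3742 = 0.6258.

0.6258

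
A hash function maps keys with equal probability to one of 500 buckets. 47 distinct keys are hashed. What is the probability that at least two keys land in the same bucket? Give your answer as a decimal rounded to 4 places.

0.8927

It's easier to compute the probability that all 47 are distinct.
P(all distinct) = 500/500 · 499/500 · ··· · 454/500 ≈ 0.1073.
So the probability of at least one match is 1 − 0.1073 = 0.8927.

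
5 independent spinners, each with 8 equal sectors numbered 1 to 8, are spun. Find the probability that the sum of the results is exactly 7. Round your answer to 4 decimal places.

There are 8^5 = 32768 equally likely outcomes.
The number of ordered 5-tuples from {1,…,8} summing to 7 is 15.
P(sum = 7) = 15/32768 ≈ 0.0005.

0.0005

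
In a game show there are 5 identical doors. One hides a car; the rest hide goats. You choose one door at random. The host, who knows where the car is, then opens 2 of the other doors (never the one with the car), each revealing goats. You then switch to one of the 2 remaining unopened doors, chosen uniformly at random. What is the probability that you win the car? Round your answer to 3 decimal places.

0.400

Your original door holds the car with probability 1/5, so the other 4 collectively hold it with probability 4/5.
The host can always find 2 empty doors to open, so the reveals don't change that 4/5; it is now spread over the 2 remaining unopened doors.
P(win by switching) = (4/5) · (1/2) = 2/5 ≈ 0.400.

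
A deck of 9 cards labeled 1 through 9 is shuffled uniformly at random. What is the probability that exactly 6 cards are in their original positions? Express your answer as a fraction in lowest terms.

Choose which 6 of the 9 are fixed: C(9,6) = 84 ways.
The remaining 3 must have no fixed point: D(3) = 2.
P = 84·2/362880 = 1/2160.

1/2160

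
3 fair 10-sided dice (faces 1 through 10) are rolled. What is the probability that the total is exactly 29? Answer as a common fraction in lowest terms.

3/1000

There are 10^3 = 1000 equally likely outcomes.
The number of ordered 3-tuples from {1,…,10} summing to 29 is 3.
P(sum = 29) = 3/1000.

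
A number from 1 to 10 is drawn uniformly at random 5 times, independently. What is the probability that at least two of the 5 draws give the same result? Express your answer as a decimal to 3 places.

0.698

P(all 5 different) = 10/10 · 9/10 · ··· · 6/10 ≈ 0.302.
P(at least two equal) = 1 − 0.302 = 0.698.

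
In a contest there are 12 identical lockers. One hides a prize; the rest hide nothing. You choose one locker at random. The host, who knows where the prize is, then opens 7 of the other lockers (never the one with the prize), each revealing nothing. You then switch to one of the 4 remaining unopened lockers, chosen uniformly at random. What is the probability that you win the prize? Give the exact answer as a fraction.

11/48

Your original locker holds the prize with probability 1/12, so the other 11 collectively hold it with probability 11/12.
The host can always find 7 empty lockers to open, so the reveals don't change that 11/12; it is now spread over the 4 remaining unopened lockers.
P(win by switching) = (11/12) · (1/4) = 11/48.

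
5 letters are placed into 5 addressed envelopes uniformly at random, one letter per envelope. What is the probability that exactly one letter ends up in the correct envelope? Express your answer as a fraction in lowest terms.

3/8

Choose which one is fixed: C(5,1) = 5 ways.
The remaining 4 must have no fixed point: D(4) = 9.
P = 5·9/120 = 3/8.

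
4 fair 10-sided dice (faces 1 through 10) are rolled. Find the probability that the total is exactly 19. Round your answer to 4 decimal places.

There are 10^4 = 10000 equally likely outcomes.
The number of ordered 4-tuples from {1,…,10} summing to 19 is 592.
P(sum = 19) = 592/10000 = 37/625 ≈ 0.0592.

0.0592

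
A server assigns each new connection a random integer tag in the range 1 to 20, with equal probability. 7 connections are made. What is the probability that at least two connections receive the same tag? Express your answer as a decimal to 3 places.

It's easier to compute the probability that all 7 are distinct.
P(all distinct) = 20/20 · 19/20 · ··· · 14/20 ≈ 0.305.
So the probability of at least one match is 1 − 0.305 = 0.695.

0.695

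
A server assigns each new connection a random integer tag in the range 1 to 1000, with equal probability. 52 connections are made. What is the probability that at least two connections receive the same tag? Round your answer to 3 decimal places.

It's easier to compute the probability that all 52 are distinct.
P(all distinct) = 1000/1000 · 999/1000 · ··· · 949/1000 ≈ 0.259.
So the probability of at least one match is 1 − 0.259 = 0.741.

0.741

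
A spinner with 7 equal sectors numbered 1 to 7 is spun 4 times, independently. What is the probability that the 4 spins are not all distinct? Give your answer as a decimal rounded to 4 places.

0.6501

P(all 4 different) = 7/7 · 6/7 · ··· · 4/7 ≈ 0.3499.
P(at least two equal) = 1 − 0.3499 = 0.6501.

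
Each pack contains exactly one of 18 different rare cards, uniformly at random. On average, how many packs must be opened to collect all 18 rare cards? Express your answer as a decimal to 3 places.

62.912

After i distinct types are collected, each trial gives a new one with probability (18−i)/18, so the expected wait for the next new type is 18/(18−i).
E = 18/18 + 18/17 + 18/16 + 18/15 + 18/14 + 18/13 + 18/12 + 18/11 + 18/10 + 18/9 + 18/8 + 18/7 + 18/6 + 18/5 + 18/4 + 18/3 + 18/2 + 18/1 = 42822903/680680 ≈ 62.912.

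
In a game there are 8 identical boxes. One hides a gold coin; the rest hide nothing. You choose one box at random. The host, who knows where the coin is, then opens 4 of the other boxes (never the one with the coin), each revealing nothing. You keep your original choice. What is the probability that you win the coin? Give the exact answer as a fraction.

The host can always open 4 empty boxes regardless of your choice, so the reveals give no information about your original box.
P(win by staying) = 1/8.

1/8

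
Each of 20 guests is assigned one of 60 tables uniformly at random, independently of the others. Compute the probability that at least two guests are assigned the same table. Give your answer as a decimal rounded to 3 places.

0.972

It's easier to compute the probability that all 20 are distinct.
P(all distinct) = 60/60 · 59/60 · ··· · 41/60 ≈ 0.028.
So the probability of at least one match is 1 − 0.028 = 0.972.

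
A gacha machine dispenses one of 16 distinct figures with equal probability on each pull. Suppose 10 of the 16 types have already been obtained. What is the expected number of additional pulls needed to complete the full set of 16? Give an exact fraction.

196/5

Starting from 10 distinct types, each trial gives a new one with probability (16−i)/16 when i types are held, so the wait for the next new type is 16/(16−i).
E = 16/6 + 16/5 + 16/4 + 16/3 + 16/2 + 16/1 = 196/5.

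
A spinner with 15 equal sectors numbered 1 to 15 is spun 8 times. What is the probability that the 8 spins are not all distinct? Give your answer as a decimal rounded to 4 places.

0.8988

P(all 8 different) = 15/15 · 14/15 · ··· · 8/15 ≈ 0.1012.
P(at least two equal) = 1 − 0.1012 = 0.8988.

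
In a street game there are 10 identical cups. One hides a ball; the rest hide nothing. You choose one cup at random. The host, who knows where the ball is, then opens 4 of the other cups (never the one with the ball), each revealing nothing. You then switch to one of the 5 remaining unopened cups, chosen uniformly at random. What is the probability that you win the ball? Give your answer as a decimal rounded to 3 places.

Your original cup holds the ball with probability 1/10, so the other 9 collectively hold it with probability 9/10.
The host can always find 4 empty cups to open, so the reveals don't change that 9/10; it is now spread over the 5 remaining unopened cups.
P(win by switching) = (9/10) · (1/5) = 9/50 ≈ 0.180.

0.180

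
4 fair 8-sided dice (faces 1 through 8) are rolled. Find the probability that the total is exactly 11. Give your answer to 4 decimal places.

0.0293

There are 8^4 = 4096 equally likely outcomes.
The number of ordered 4-tuples from {1,…,8} summing to 11 is 120.
P(sum = 11) = 120/4096 = 15/512 ≈ 0.0293.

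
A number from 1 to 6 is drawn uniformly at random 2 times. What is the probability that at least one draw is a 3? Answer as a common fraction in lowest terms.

P(no draw is a 3) = (5/6)^2 = 25/36.
P(at least one) = 1 − 25/36 = 11/36.

11/36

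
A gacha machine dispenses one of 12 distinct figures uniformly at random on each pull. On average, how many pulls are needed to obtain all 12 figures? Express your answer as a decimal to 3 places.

After i distinct types are collected, each trial gives a new one with probability (12−i)/12, so the expected wait for the next new type is 12/(12−i).
E = 12/12 + 12/11 + 12/10 + 12/9 + 12/8 + 12/7 + 12/6 + 12/5 + 12/4 + 12/3 + 12/2 + 12/1 = 86021/2310 ≈ 37.239.

37.239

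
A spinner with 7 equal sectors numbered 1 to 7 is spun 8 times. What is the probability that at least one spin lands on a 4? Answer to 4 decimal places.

P(no spin lands on a 4) = (6/7)^8 ≈ 0.2914.
P(at least one) = 1 − 0.2914 = 0.7086.

0.7086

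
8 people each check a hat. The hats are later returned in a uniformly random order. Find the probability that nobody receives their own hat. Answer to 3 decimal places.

This is the derangement probability: permutations of 8 with no fixed point.
D(8) = 8! · (1 − 1/1! + 1/2! − ··· + (−1)^8/8!) = 14833.
P = 14833/40320 = 2119/5760 ≈ 0.368.

0.368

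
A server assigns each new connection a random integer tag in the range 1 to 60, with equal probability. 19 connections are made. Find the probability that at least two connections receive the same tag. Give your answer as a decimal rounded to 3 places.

It's easier to compute the probability that all 19 are distinct.
P(all distinct) = 60/60 · 59/60 · ··· · 42/60 ≈ 0.041.
So the probability of at least one match is 1 − 0.041 = 0.959.

0.959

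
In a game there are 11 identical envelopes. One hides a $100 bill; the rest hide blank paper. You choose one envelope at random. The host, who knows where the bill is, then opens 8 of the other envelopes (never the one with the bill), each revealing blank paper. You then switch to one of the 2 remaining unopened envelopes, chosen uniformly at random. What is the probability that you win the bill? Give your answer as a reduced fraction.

5/11

Your original envelope holds the bill with probability 1/11, so the other 10 collectively hold it with probability 10/11.
The host can always find 8 empty envelopes to open, so the reveals don't change that 10/11; it is now spread over the 2 remaining unopened envelopes.
P(win by switching) = (10/11) · (1/2) = 5/11.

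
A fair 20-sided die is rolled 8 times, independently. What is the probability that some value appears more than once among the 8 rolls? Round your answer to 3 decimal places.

P(all 8 different) = 20/20 · 19/20 · ··· · 13/20 ≈ 0.198.
P(at least two equal) = 1 − 0.198 = 0.802.

0.802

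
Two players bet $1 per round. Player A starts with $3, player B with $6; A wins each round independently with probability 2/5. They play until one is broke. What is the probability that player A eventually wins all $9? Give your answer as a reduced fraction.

Let r = q/p = (3/5)/(2/5) = 3/2. The recurrence P(i) = p·P(i+1) + q·P(i−1) with P(0)=0, P(9)=1 gives P(i) = (1 − r^i)/(1 − r^9).
P(3) = (1 − (3/2)^3) / (1 − (3/2)^9) = 64/1009.

64/1009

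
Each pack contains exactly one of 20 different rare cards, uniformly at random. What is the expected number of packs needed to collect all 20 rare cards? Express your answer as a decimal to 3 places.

After i distinct types are collected, each trial gives a new one with probability (20−i)/20, so the expected wait for the next new type is 20/(20−i).
E = 20/20 + 20/19 + 20/18 + 20/17 + 20/16 + 20/15 + 20/14 + 20/13 + 20/12 + 20/11 + 20/10 + 20/9 + 20/8 + 20/7 + 20/6 + 20/5 + 20/4 + 20/3 + 20/2 + 20/1 = 279175675/3879876 ≈ 71.955.

71.955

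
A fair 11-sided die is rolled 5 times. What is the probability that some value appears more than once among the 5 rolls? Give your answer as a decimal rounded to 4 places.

P(all 5 different) = 11/11 · 10/11 · ··· · 7/11 ≈ 0.3442.
P(at least two equal) = 1 − 0.3442 = 0.6558.

0.6558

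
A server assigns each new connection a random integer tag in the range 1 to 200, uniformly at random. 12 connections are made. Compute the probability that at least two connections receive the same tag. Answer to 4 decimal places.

0.2857

It's easier to compute the probability that all 12 are distinct.
P(all distinct) = 200/200 · 199/200 · ··· · 189/200 ≈ 0.7143.
So the probability of at least one match is 1 − 0.7143 = 0.2857.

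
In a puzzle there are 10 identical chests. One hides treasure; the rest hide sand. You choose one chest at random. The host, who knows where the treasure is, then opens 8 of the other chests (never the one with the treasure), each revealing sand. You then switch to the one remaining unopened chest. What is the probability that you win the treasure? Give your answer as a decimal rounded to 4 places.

Your original chest holds the treasure with probability 1/10, so the other 9 collectively hold it with probability 9/10.
The host can always find 8 empty chests to open, so the reveals don't change that 9/10; it is now spread over the 1 remaining unopened chest.
P(win by switching) = (9/10) · (1/1) = 9/10 ≈ 0.9000.

0.9000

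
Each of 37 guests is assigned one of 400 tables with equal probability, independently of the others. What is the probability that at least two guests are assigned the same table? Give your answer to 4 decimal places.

0.8206

It's easier to compute the probability that all 37 are distinct.
P(all distinct) = 400/400 · 399/400 · ··· · 364/400 ≈ 0.1794.
So the probability of at least one match is 1 − 0.1794 = 0.8206.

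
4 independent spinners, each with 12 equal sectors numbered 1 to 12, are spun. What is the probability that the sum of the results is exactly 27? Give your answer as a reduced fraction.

There are 12^4 = 20736 equally likely outcomes.
The number of ordered 4-tuples from {1,…,12} summing to 27 is 1144.
P(sum = 27) = 1144/20736 = 143/2592.

143/2592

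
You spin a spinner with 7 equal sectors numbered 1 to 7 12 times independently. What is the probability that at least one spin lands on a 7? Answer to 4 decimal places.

P(no spin lands on a 7) = (6/7)^12 ≈ 0.1573.
P(at least one) = 1 − 0.1573 = 0.8427.

0.8427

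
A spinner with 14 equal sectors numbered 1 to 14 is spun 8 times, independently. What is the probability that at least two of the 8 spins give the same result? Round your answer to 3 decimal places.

P(all 8 different) = 14/14 · 13/14 · ··· · 7/14 ≈ 0.082.
P(at least two equal) = 1 − 0.082 = 0.918.

0.918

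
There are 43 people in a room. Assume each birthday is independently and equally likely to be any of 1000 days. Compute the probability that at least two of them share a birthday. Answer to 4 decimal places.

It's easier to compute the probability that all 43 are distinct.
P(all distinct) = 1000/1000 · 999/1000 · ··· · 958/1000 ≈ 0.4001.
So the probability of at least one match is 1 − 0.4001 = 0.5999.

0.5999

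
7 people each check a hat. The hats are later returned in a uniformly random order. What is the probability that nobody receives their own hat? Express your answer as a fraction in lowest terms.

This is the derangement probability: permutations of 7 with no fixed point.
D(7) = 7! · (1 − 1/1! + 1/2! − ··· + (−1)^7/7!) = 1854.
P = 1854/5040 = 103/280.

103/280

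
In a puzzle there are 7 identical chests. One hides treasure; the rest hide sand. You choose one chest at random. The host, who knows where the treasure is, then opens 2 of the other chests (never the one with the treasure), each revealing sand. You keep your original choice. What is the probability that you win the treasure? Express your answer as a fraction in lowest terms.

The host can always open 2 empty chests regardless of your choice, so the reveals give no information about your original chest.
P(win by staying) = 1/7.

1/7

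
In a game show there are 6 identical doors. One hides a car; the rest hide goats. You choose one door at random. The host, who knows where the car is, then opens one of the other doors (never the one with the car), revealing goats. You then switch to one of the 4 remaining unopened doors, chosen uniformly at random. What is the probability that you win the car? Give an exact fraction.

5/24

Your original door holds the car with probability 1/6, so the other 5 collectively hold it with probability 5/6.
The host can always find an empty door to open, so this doesn't change that 5/6; it is now spread over the 4 remaining unopened doors.
P(win by switching) = (5/6) · (1/4) = 5/24.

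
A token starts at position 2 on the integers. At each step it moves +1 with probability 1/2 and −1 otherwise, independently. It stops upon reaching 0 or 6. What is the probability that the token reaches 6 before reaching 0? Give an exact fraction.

1/3

With a fair step, P(i) = ½P(i−1) + ½P(i+1) with P(0)=0, P(6)=1 has the linear solution P(i) = i/6.
P(2) = 2/6 = 1/3.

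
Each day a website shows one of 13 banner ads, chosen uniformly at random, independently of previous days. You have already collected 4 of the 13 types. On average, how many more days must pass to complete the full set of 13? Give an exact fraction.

Starting from 4 distinct types, each trial gives a new one with probability (13−i)/13 when i types are held, so the wait for the next new type is 13/(13−i).
E = 13/9 + 13/8 + 13/7 + 13/6 + 13/5 + 13/4 + 13/3 + 13/2 + 13/1 = 92677/2520.

92677/2520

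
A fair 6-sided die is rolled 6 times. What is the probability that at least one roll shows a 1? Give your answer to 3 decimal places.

0.665

P(no roll shows a 1) = (5/6)^6 ≈ 0.335.
P(at least one) = 1 − 0.335 = 0.665.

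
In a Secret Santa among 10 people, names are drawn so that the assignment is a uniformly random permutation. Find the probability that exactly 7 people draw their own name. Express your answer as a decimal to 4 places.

0.0001

Choose which 7 of the 10 are fixed: C(10,7) = 120 ways.
The remaining 3 must have no fixed point: D(3) = 2.
P = 120·2/3628800 = 1/15120 ≈ 0.0001.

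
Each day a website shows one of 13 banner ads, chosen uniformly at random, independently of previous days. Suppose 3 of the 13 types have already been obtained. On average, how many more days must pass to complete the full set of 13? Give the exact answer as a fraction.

95953/2520

Starting from 3 distinct types, each trial gives a new one with probability (13−i)/13 when i types are held, so the wait for the next new type is 13/(13−i).
E = 13/10 + 13/9 + 13/8 + 13/7 + 13/6 + 13/5 + 13/4 + 13/3 + 13/2 + 13/1 = 95953/2520.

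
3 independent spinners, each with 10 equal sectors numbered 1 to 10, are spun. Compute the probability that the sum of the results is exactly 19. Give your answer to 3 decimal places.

There are 10^3 = 1000 equally likely outcomes.
The number of ordered 3-tuples from {1,…,10} summing to 19 is 69.
P(sum = 19) = 69/1000 ≈ 0.069.

0.069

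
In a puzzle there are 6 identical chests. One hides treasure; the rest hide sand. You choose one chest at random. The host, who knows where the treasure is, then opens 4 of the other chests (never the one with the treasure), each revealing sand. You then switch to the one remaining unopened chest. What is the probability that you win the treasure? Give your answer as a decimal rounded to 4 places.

Your original chest holds the treasure with probability 1/6, so the other 5 collectively hold it with probability 5/6.
The host can always find 4 empty chests to open, so the reveals don't change that 5/6; it is now spread over the 1 remaining unopened chest.
P(win by switching) = (5/6) · (1/1) = 5/6 ≈ 0.8333.

0.8333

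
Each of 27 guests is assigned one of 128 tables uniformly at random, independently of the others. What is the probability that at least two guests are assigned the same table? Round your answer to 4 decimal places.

0.9479

It's easier to compute the probability that all 27 are distinct.
P(all distinct) = 128/128 · 127/128 · ··· · 102/128 ≈ 0.0521.
So the probability of at least one match is 1 − 0.0521 = 0.9479.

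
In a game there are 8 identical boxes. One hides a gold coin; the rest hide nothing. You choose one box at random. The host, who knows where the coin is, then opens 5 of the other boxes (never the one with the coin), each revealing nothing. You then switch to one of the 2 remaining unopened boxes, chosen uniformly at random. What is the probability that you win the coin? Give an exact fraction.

7/16

Your original box holds the coin with probability 1/8, so the other 7 collectively hold it with probability 7/8.
The host can always find 5 empty boxes to open, so the reveals don't change that 7/8; it is now spread over the 2 remaining unopened boxes.
P(win by switching) = (7/8) · (1/2) = 7/16.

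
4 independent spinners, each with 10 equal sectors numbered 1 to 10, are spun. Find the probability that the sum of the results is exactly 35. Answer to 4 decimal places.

0.0056

There are 10^4 = 10000 equally likely outcomes.
The number of ordered 4-tuples from {1,…,10} summing to 35 is 56.
P(sum = 35) = 56/10000 = 7/1250 ≈ 0.0056.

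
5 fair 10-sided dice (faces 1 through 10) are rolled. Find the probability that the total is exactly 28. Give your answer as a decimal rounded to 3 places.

0.060

There are 10^5 = 100000 equally likely outcomes.
The number of ordered 5-tuples from {1,…,10} summing to 28 is 6000.
P(sum = 28) = 6000/100000 = 3/50 ≈ 0.060.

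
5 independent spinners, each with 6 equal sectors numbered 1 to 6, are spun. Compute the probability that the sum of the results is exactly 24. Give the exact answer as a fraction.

There are 6^5 = 7776 equally likely outcomes.
The number of ordered 5-tuples from {1,…,6} summing to 24 is 205.
P(sum = 24) = 205/7776.

205/7776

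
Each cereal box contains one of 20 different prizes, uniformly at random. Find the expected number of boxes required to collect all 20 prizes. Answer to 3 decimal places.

After i distinct types are collected, each trial gives a new one with probability (20−i)/20, so the expected wait for the next new type is 20/(20−i).
E = 20/20 + 20/19 + 20/18 + 20/17 + 20/16 + 20/15 + 20/14 + 20/13 + 20/12 + 20/11 + 20/10 + 20/9 + 20/8 + 20/7 + 20/6 + 20/5 + 20/4 + 20/3 + 20/2 + 20/1 = 279175675/3879876 ≈ 71.955.

71.955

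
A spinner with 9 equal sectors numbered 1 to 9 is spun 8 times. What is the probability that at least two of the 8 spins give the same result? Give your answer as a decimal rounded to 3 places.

P(all 8 different) = 9/9 · 8/9 · ··· · 2/9 ≈ 0.008.
P(at least two equal) = 1 − 0.008 = 0.992.

0.992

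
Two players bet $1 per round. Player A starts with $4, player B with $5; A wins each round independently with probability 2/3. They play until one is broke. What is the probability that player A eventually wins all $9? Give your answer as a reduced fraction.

480/511

Let r = q/p = (1/3)/(2/3) = 1/2. The recurrence P(i) = p·P(i+1) + q·P(i−1) with P(0)=0, P(9)=1 gives P(i) = (1 − r^i)/(1 − r^9).
P(4) = (1 − (1/2)^4) / (1 − (1/2)^9) = 480/511.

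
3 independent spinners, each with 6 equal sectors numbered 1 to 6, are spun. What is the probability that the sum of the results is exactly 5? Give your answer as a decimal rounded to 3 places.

There are 6^3 = 216 equally likely outcomes.
The number of ordered 3-tuples from {1,…,6} summing to 5 is 6.
P(sum = 5) = 6/216 = 1/36 ≈ 0.028.

0.028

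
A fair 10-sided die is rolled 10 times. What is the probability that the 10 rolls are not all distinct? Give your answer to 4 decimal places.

0.9996

P(all 10 different) = 10/10 · 9/10 · ··· · 1/10 ≈ 0.0004.
P(at least two equal) = 1 − 0.0004 = 0.9996.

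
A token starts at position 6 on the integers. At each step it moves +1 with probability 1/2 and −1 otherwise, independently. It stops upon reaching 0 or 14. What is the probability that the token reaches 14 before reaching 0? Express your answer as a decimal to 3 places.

With a fair step, P(i) = ½P(i−1) + ½P(i+1) with P(0)=0, P(14)=1 has the linear solution P(i) = i/14.
P(6) = 6/14 = 3/7 ≈ 0.429.

0.429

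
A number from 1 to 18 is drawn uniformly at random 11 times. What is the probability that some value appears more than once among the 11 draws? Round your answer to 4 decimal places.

0.9802

P(all 11 different) = 18/18 · 17/18 · ··· · 8/18 ≈ 0.0198.
P(at least two equal) = 1 − 0.0198 = 0.9802.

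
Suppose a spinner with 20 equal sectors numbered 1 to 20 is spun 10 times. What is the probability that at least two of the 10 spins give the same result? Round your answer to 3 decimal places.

P(all 10 different) = 20/20 · 19/20 · ··· · 11/20 ≈ 0.065.
P(at least two equal) = 1 − 0.065 = 0.935.

0.935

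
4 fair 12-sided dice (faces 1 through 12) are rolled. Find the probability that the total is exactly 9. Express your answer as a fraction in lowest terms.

7/2592

There are 12^4 = 20736 equally likely outcomes.
The number of ordered 4-tuples from {1,…,12} summing to 9 is 56.
P(sum = 9) = 56/20736 = 7/2592.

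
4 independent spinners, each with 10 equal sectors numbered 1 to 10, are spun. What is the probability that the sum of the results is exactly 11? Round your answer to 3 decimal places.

There are 10^4 = 10000 equally likely outcomes.
The number of ordered 4-tuples from {1,…,10} summing to 11 is 120.
P(sum = 11) = 120/10000 = 3/250 ≈ 0.012.

0.012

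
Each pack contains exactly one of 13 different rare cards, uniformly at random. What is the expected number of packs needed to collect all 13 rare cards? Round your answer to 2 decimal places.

After i distinct types are collected, each trial gives a new one with probability (13−i)/13, so the expected wait for the next new type is 13/(13−i).
E = 13/13 + 13/12 + 13/11 + 13/10 + 13/9 + 13/8 + 13/7 + 13/6 + 13/5 + 13/4 + 13/3 + 13/2 + 13/1 = 1145993/27720 ≈ 41.34.

41.34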